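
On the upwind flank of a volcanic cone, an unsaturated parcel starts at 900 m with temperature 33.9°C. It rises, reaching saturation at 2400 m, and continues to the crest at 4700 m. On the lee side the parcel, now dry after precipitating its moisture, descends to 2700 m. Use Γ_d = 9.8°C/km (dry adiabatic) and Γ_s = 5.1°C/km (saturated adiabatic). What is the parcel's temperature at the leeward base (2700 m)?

From 900 m to 2400 m (dry): cools by 9.8 × 1.5 = 14.7°C, giving 19.2°C.
From 2400 m to 4700 m (saturated): cools by 5.1 × 2.3 = 11.73°C, giving 7.47°C.
From 4700 m to 2700 m (dry descent): warms by 9.8 × 2 = 19.6°C, giving 27.07°C.

27.07°C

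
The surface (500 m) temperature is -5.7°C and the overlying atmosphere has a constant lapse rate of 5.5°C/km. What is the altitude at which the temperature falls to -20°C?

Height above start = (-5.7 − (-20)) / 5.5 = 2.6 km
Altitude = 500 m + 2600 m = 3100 m

3100 m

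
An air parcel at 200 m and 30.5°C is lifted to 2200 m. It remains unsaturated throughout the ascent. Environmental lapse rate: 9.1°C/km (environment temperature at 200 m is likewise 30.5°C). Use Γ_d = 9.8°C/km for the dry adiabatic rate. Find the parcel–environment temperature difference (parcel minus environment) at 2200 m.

-1.4°C (parcel cooler than environment)

Parcel:
  From 200 m to 2200 m (dry): cools by 9.8 × 2 = 19.6°C, giving 10.9°C.
Environment:
  From 200 m to 2200 m (environment): cools by 9.1 × 2 = 18.2°C, giving 12.3°C.
T_parcel − T_env = 10.9 − 12.3 = -1.4°C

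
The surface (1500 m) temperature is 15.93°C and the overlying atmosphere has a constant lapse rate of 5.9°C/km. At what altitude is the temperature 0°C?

4200 m

Height above start = (15.93 − 0) / 5.9 = 2.7 km
Altitude = 1500 m + 2700 m = 4200 m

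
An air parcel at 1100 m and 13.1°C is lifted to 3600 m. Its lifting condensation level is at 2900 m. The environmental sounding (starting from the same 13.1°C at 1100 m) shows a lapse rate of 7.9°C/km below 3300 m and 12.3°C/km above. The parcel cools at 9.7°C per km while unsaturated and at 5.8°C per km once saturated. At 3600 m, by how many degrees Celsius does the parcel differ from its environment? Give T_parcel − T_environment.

Parcel:
  1100–2900 m, dry: Δz = 1.8 km ⇒ ΔT = -17.46°C; T = -4.36°C
  2900–3600 m, saturated: Δz = 0.7 km ⇒ ΔT = -4.06°C; T = -8.42°C
Environment:
  1100–3300 m, environment, lower layer: Δz = 2.2 km ⇒ ΔT = -17.38°C; T = -4.28°C
  3300–3600 m, environment, upper layer: Δz = 0.3 km ⇒ ΔT = -3.69°C; T = -7.97°C
T_parcel − T_env = -8.42 − (-7.97) = -0.45°C

-0.45°C (parcel cooler than environment)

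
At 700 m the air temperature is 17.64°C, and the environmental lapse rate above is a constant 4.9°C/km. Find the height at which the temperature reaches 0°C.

4300 m

Height above start = (17.64 − 0) / 4.9 = 3.6 km
Altitude = 700 m + 3600 m = 4300 m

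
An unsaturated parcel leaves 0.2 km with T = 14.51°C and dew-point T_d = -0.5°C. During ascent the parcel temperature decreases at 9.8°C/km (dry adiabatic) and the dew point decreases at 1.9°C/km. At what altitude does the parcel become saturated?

2.1 km

T and T_d converge at 9.8 − 1.9 = 7.9°C per km
Height above start = (14.51 − (-0.5)) / 7.9 = 1.9 km
LCL altitude = 200 m + 1900 m = 2100 m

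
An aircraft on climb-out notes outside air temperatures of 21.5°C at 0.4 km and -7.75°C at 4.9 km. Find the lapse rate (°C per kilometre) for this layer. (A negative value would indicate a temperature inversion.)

6.5°C/km

Γ = −ΔT/Δz = (21.5 − (-7.75)) / (4900 − 400) m
  = 29.25°C / 4.5 km = 6.5°C/km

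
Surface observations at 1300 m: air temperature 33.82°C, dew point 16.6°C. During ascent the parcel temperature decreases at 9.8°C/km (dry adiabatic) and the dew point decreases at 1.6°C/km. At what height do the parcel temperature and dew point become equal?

T and T_d converge at 9.8 − 1.6 = 8.2°C per km
Height above start = (33.82 − 16.6) / 8.2 = 2.1 km
LCL altitude = 1300 m + 2100 m = 3400 m

3400 m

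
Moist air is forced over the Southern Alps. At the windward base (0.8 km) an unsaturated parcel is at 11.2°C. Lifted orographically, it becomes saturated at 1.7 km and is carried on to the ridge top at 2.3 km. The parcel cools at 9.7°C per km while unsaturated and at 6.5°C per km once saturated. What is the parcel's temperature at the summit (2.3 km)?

From 800 m to 1700 m (dry): cools by 9.7 × 0.9 = 8.73°C, giving 2.47°C.
From 1700 m to 2300 m (saturated): cools by 6.5 × 0.6 = 3.9°C, giving -1.43°C.

-1.43°C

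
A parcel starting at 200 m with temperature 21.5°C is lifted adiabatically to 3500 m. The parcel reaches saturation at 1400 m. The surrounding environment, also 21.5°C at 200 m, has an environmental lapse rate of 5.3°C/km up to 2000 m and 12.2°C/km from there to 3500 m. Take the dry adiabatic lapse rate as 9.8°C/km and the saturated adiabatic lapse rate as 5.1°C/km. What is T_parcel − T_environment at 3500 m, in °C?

+5.37°C (parcel warmer than environment)

Parcel:
  Dry to 1400 m: -9.8 × 1.2 km = -11.76°C, so T = 9.74°C.
  Saturated to 3500 m: -5.1 × 2.1 km = -10.71°C, so T = -0.97°C.
Environment:
  Environment, lower layer to 2000 m: -5.3 × 1.8 km = -9.54°C, so T = 11.96°C.
  Environment, upper layer to 3500 m: -12.2 × 1.5 km = -18.3°C, so T = -6.34°C.
T_parcel − T_env = -0.97 − (-6.34) = +5.37°C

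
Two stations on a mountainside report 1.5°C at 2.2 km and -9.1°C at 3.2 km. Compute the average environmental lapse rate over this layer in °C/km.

10.6°C/km

Γ = −ΔT/Δz = (1.5 − (-9.1)) / (3200 − 2200) m
  = 10.6°C / 1 km = 10.6°C/km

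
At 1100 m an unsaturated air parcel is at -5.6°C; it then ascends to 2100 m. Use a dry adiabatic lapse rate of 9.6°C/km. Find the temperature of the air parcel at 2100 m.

Dry adiabatic to 2100 m: -9.6 × 1 km = -9.6°C, so T = -15.2°C.

-15.2°C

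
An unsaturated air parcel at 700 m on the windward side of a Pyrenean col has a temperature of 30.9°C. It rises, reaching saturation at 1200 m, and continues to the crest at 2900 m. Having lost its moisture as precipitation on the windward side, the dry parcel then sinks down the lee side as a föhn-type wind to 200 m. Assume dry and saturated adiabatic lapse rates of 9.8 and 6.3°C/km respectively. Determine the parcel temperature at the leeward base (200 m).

41.75°C

700–1200 m, dry: Δz = 0.5 km ⇒ ΔT = -4.9°C; T = 26°C
1200–2900 m, saturated: Δz = 1.7 km ⇒ ΔT = -10.71°C; T = 15.29°C
2900–200 m, dry descent: Δz = 2.7 km ⇒ ΔT = +26.46°C; T = 41.75°C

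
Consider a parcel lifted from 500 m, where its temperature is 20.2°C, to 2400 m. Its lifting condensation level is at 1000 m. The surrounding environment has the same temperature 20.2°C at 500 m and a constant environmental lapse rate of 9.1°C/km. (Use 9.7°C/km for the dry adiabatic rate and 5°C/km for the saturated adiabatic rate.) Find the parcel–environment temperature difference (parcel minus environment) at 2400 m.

+5.44°C (parcel warmer than environment)

Parcel:
  From 500 m to 1000 m (dry): cools by 9.7 × 0.5 = 4.85°C, giving 15.35°C.
  From 1000 m to 2400 m (saturated): cools by 5 × 1.4 = 7°C, giving 8.35°C.
Environment:
  From 500 m to 2400 m (environment): cools by 9.1 × 1.9 = 17.29°C, giving 2.91°C.
T_parcel − T_env = 8.35 − 2.91 = +5.44°C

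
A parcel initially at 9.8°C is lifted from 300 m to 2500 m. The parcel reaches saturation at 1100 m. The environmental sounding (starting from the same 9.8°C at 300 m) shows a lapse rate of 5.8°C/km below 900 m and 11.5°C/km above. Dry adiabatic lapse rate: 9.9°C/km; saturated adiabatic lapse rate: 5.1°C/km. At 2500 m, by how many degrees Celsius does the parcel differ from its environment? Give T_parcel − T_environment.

+6.82°C (parcel warmer than environment)

Parcel:
  300 → 1100 m (dry, 9.9°C/km): ΔT = -9.9 × 0.8 = -7.92°C → T = 1.88°C
  1100 → 2500 m (saturated, 5.1°C/km): ΔT = -5.1 × 1.4 = -7.14°C → T = -5.26°C
Environment:
  300 → 900 m (environment, lower layer, 5.8°C/km): ΔT = -5.8 × 0.6 = -3.48°C → T = 6.32°C
  900 → 2500 m (environment, upper layer, 11.5°C/km): ΔT = -11.5 × 1.6 = -18.4°C → T = -12.08°C
T_parcel − T_env = -5.26 − (-12.08) = +6.82°C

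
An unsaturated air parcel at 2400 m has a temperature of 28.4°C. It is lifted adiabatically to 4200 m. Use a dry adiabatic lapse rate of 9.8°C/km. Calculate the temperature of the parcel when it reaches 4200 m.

10.76°C

From 2400 m to 4200 m (dry adiabatic): cools by 9.8 × 1.8 = 17.64°C, giving 10.76°C.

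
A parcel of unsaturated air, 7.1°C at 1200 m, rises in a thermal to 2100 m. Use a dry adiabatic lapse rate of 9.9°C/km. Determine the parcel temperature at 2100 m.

-1.81°C

From 1200 m to 2100 m (dry adiabatic): cools by 9.9 × 0.9 = 8.91°C, giving -1.81°C.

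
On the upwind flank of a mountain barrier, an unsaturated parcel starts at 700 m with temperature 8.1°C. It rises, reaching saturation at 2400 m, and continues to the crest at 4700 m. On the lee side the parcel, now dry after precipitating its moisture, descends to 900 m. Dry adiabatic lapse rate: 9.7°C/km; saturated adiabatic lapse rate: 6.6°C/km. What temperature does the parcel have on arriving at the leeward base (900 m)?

700–2400 m, dry: Δz = 1.7 km ⇒ ΔT = -16.49°C; T = -8.39°C
2400–4700 m, saturated: Δz = 2.3 km ⇒ ΔT = -15.18°C; T = -23.57°C
4700–900 m, dry descent: Δz = 3.8 km ⇒ ΔT = +36.86°C; T = 13.29°C

13.29°C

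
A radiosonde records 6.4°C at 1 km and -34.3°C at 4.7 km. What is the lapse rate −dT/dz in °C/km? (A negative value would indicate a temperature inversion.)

11°C/km

Γ = −ΔT/Δz = (6.4 − (-34.3)) / (4700 − 1000) m
  = 40.7°C / 3.7 km = 11°C/km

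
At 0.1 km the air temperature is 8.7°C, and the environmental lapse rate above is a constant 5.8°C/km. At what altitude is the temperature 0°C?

Height above start = (8.7 − 0) / 5.8 = 1.5 km
Altitude = 100 m + 1500 m = 1600 m

1.6 km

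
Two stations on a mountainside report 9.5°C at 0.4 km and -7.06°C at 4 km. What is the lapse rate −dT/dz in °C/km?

Γ = −ΔT/Δz = (9.5 − (-7.06)) / (4000 − 400) m
  = 16.56°C / 3.6 km = 4.6°C/km

4.6°C/km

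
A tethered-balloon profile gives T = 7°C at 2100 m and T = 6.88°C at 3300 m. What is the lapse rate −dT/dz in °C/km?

0.1°C/km

Γ = −ΔT/Δz = (7 − 6.88) / (3300 − 2100) m
  = 0.12°C / 1.2 km = 0.1°C/km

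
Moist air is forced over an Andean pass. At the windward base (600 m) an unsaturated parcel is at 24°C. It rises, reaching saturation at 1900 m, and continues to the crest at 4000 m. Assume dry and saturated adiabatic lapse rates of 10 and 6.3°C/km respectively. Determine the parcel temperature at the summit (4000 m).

-2.23°C

600–1900 m, dry: Δz = 1.3 km ⇒ ΔT = -13°C; T = 11°C
1900–4000 m, saturated: Δz = 2.1 km ⇒ ΔT = -13.23°C; T = -2.23°C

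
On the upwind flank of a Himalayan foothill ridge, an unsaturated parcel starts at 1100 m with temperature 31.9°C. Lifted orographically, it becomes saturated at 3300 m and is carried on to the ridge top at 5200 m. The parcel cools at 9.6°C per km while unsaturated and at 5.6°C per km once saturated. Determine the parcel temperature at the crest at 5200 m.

Dry to 3300 m: -9.6 × 2.2 km = -21.12°C, so T = 10.78°C.
Saturated to 5200 m: -5.6 × 1.9 km = -10.64°C, so T = 0.14°C.

0.14°C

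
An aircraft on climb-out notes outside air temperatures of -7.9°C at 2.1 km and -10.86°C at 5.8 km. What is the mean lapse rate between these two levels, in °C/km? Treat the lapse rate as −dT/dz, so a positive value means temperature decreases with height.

Γ = −ΔT/Δz = (-7.9 − (-10.86)) / (5800 − 2100) m
  = 2.96°C / 3.7 km = 0.8°C/km

0.8°C/km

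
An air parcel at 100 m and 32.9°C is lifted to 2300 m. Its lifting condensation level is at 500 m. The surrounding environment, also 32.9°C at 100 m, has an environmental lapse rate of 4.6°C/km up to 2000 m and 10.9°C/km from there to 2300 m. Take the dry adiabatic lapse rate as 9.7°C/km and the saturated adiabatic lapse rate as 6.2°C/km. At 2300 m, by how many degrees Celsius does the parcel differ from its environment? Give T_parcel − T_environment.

-3.03°C (parcel cooler than environment)

Parcel:
  100–500 m, dry: Δz = 0.4 km ⇒ ΔT = -3.88°C; T = 29.02°C
  500–2300 m, saturated: Δz = 1.8 km ⇒ ΔT = -11.16°C; T = 17.86°C
Environment:
  100–2000 m, environment, lower layer: Δz = 1.9 km ⇒ ΔT = -8.74°C; T = 24.16°C
  2000–2300 m, environment, upper layer: Δz = 0.3 km ⇒ ΔT = -3.27°C; T = 20.89°C
T_parcel − T_env = 17.86 − 20.89 = -3.03°C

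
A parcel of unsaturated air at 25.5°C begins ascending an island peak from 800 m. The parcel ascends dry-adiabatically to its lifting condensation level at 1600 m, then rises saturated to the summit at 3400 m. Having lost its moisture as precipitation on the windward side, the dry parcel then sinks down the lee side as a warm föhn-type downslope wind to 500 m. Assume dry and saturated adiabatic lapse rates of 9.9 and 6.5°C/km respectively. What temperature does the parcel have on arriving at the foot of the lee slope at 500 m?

800 → 1600 m (dry, 9.9°C/km): ΔT = -9.9 × 0.8 = -7.92°C → T = 17.58°C
1600 → 3400 m (saturated, 6.5°C/km): ΔT = -6.5 × 1.8 = -11.7°C → T = 5.88°C
3400 → 500 m (dry descent, 9.9°C/km): ΔT = +9.9 × 2.9 = +28.71°C → T = 34.59°C

34.59°C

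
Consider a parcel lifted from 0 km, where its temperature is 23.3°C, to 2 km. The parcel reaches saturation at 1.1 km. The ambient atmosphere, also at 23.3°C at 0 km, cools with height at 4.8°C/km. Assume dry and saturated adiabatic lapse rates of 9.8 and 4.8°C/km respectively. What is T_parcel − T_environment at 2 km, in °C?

-5.5°C (parcel cooler than environment)

Parcel:
  Dry to 1100 m: -9.8 × 1.1 km = -10.78°C, so T = 12.52°C.
  Saturated to 2000 m: -4.8 × 0.9 km = -4.32°C, so T = 8.2°C.
Environment:
  Environment to 2000 m: -4.8 × 2 km = -9.6°C, so T = 13.7°C.
T_parcel − T_env = 8.2 − 13.7 = -5.5°C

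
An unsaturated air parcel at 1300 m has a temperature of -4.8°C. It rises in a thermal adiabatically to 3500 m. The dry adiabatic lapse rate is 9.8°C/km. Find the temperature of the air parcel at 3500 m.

-26.36°C

1300 → 3500 m (dry adiabatic, 9.8°C/km): ΔT = -9.8 × 2.2 = -21.56°C → T = -26.36°C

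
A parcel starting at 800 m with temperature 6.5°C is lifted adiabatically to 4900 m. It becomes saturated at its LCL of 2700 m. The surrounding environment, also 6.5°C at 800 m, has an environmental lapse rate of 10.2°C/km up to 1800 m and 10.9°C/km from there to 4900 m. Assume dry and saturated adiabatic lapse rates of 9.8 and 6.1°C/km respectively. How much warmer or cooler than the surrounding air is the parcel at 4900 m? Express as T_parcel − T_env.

+11.95°C (parcel warmer than environment)

Parcel:
  From 800 m to 2700 m (dry): cools by 9.8 × 1.9 = 18.62°C, giving -12.12°C.
  From 2700 m to 4900 m (saturated): cools by 6.1 × 2.2 = 13.42°C, giving -25.54°C.
Environment:
  From 800 m to 1800 m (environment, lower layer): cools by 10.2 × 1 = 10.2°C, giving -3.7°C.
  From 1800 m to 4900 m (environment, upper layer): cools by 10.9 × 3.1 = 33.79°C, giving -37.49°C.
T_parcel − T_env = -25.54 − (-37.49) = +11.95°C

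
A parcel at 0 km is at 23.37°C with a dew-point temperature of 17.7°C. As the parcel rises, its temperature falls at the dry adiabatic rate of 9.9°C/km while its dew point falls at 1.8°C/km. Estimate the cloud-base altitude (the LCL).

0.7 km

T and T_d converge at 9.9 − 1.8 = 8.1°C per km
Height above start = (23.37 − 17.7) / 8.1 = 0.7 km
LCL altitude = 0 m + 700 m = 700 m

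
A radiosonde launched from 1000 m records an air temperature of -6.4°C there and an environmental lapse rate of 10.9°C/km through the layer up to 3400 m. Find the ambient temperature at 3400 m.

-32.56°C

1000–3400 m, environmental: Δz = 2.4 km ⇒ ΔT = -26.16°C; T = -32.56°C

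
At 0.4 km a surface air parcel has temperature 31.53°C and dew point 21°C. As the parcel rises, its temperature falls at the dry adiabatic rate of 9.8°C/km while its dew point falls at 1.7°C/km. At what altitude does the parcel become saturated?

T and T_d converge at 9.8 − 1.7 = 8.1°C per km
Height above start = (31.53 − 21) / 8.1 = 1.3 km
LCL altitude = 400 m + 1300 m = 1700 m

1.7 km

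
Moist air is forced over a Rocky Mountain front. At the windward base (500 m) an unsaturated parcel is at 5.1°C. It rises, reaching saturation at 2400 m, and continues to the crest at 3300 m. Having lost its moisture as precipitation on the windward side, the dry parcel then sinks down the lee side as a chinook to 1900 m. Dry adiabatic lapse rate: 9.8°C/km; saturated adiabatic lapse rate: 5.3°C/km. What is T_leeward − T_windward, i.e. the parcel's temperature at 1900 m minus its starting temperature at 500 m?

-9.67°C

Dry to 2400 m: -9.8 × 1.9 km = -18.62°C, so T = -13.52°C.
Saturated to 3300 m: -5.3 × 0.9 km = -4.77°C, so T = -18.29°C.
Dry descent to 1900 m: +9.8 × 1.4 km = +13.72°C, so T = -4.57°C.
Net change vs windward start: -4.57 − 5.1 = -9.67°C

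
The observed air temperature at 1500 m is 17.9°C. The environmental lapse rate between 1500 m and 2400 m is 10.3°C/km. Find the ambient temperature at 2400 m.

1500–2400 m, environmental: Δz = 0.9 km ⇒ ΔT = -9.27°C; T = 8.63°C

8.63°C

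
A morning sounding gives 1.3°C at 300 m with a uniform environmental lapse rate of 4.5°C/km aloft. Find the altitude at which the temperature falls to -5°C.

Height above start = (1.3 − (-5)) / 4.5 = 1.4 km
Altitude = 300 m + 1400 m = 1700 m

1700 m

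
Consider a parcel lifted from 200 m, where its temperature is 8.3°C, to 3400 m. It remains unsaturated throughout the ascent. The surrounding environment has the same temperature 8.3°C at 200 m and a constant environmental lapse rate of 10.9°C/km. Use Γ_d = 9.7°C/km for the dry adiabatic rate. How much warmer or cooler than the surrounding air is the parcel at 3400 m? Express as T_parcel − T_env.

Parcel:
  From 200 m to 3400 m (dry): cools by 9.7 × 3.2 = 31.04°C, giving -22.74°C.
Environment:
  From 200 m to 3400 m (environment): cools by 10.9 × 3.2 = 34.88°C, giving -26.58°C.
T_parcel − T_env = -22.74 − (-26.58) = +3.84°C

+3.84°C (parcel warmer than environment)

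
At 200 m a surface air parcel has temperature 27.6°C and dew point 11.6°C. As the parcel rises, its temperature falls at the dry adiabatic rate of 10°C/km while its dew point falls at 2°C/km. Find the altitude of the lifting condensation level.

T and T_d converge at 10 − 2 = 8°C per km
Height above start = (27.6 − 11.6) / 8 = 2 km
LCL altitude = 200 m + 2000 m = 2200 m

2200 m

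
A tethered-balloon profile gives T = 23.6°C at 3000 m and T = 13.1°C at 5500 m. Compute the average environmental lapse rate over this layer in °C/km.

Γ = −ΔT/Δz = (23.6 − 13.1) / (5500 − 3000) m
  = 10.5°C / 2.5 km = 4.2°C/km

4.2°C/km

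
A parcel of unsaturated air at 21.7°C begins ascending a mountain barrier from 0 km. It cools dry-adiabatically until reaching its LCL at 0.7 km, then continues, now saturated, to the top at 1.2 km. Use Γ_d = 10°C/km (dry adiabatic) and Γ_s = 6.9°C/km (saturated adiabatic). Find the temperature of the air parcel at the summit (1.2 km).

11.25°C

0 → 700 m (dry, 10°C/km): ΔT = -10 × 0.7 = -7°C → T = 14.7°C
700 → 1200 m (saturated, 6.9°C/km): ΔT = -6.9 × 0.5 = -3.45°C → T = 11.25°C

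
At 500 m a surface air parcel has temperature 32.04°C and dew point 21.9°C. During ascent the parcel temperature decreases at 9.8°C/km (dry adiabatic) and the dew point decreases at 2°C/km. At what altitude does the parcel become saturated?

1800 m

T and T_d converge at 9.8 − 2 = 7.8°C per km
Height above start = (32.04 − 21.9) / 7.8 = 1.3 km
LCL altitude = 500 m + 1300 m = 1800 m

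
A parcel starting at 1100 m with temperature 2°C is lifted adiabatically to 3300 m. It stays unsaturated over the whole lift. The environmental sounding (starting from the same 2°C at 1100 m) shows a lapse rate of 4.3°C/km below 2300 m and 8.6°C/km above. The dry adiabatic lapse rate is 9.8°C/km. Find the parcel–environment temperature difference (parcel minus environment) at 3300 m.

-7.8°C (parcel cooler than environment)

Parcel:
  1100 → 3300 m (dry, 9.8°C/km): ΔT = -9.8 × 2.2 = -21.56°C → T = -19.56°C
Environment:
  1100 → 2300 m (environment, lower layer, 4.3°C/km): ΔT = -4.3 × 1.2 = -5.16°C → T = -3.16°C
  2300 → 3300 m (environment, upper layer, 8.6°C/km): ΔT = -8.6 × 1 = -8.6°C → T = -11.76°C
T_parcel − T_env = -19.56 − (-11.76) = -7.8°C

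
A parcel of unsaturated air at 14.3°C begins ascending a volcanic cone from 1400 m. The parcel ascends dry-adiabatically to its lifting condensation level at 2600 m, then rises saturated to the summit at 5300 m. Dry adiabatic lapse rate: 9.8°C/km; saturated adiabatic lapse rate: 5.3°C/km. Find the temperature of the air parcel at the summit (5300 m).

From 1400 m to 2600 m (dry): cools by 9.8 × 1.2 = 11.76°C, giving 2.54°C.
From 2600 m to 5300 m (saturated): cools by 5.3 × 2.7 = 14.31°C, giving -11.77°C.

-11.77°C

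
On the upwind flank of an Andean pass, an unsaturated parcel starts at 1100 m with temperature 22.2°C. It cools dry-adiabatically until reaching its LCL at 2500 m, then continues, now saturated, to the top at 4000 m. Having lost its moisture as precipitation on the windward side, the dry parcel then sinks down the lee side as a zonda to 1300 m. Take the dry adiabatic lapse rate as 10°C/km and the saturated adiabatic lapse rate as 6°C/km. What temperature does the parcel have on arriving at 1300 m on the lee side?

26.2°C

1100 → 2500 m (dry, 10°C/km): ΔT = -10 × 1.4 = -14°C → T = 8.2°C
2500 → 4000 m (saturated, 6°C/km): ΔT = -6 × 1.5 = -9°C → T = -0.8°C
4000 → 1300 m (dry descent, 10°C/km): ΔT = +10 × 2.7 = +27°C → T = 26.2°C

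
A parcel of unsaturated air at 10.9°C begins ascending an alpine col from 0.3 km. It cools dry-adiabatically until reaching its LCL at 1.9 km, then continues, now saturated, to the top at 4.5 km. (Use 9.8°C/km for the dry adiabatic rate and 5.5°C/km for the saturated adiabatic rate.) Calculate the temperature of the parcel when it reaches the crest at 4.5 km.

-19.08°C

Dry to 1900 m: -9.8 × 1.6 km = -15.68°C, so T = -4.78°C.
Saturated to 4500 m: -5.5 × 2.6 km = -14.3°C, so T = -19.08°C.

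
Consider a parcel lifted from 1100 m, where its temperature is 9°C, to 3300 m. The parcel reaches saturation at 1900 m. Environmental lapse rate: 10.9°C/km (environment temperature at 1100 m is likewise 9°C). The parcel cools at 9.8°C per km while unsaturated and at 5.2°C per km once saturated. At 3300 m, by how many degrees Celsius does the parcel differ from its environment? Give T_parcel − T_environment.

+8.86°C (parcel warmer than environment)

Parcel:
  Dry to 1900 m: -9.8 × 0.8 km = -7.84°C, so T = 1.16°C.
  Saturated to 3300 m: -5.2 × 1.4 km = -7.28°C, so T = -6.12°C.
Environment:
  Environment to 3300 m: -10.9 × 2.2 km = -23.98°C, so T = -14.98°C.
T_parcel − T_env = -6.12 − (-14.98) = +8.86°C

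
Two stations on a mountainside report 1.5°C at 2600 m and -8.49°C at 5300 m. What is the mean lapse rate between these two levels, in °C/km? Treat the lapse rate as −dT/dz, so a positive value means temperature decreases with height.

Γ = −ΔT/Δz = (1.5 − (-8.49)) / (5300 − 2600) m
  = 9.99°C / 2.7 km = 3.7°C/km

3.7°C/km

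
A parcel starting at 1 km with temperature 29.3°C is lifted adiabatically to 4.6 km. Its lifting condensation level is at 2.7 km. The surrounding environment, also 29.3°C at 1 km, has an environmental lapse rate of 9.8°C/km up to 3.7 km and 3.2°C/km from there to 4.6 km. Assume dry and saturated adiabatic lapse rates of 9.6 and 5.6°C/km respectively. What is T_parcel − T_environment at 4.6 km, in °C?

Parcel:
  From 1000 m to 2700 m (dry): cools by 9.6 × 1.7 = 16.32°C, giving 12.98°C.
  From 2700 m to 4600 m (saturated): cools by 5.6 × 1.9 = 10.64°C, giving 2.34°C.
Environment:
  From 1000 m to 3700 m (environment, lower layer): cools by 9.8 × 2.7 = 26.46°C, giving 2.84°C.
  From 3700 m to 4600 m (environment, upper layer): cools by 3.2 × 0.9 = 2.88°C, giving -0.04°C.
T_parcel − T_env = 2.34 − (-0.04) = +2.38°C

+2.38°C (parcel warmer than environment)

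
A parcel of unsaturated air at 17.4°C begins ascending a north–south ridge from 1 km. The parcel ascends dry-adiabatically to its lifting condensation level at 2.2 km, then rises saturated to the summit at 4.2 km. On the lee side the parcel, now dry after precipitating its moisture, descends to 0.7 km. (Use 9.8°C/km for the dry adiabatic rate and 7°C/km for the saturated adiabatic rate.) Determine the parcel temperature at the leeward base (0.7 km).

25.94°C

From 1000 m to 2200 m (dry): cools by 9.8 × 1.2 = 11.76°C, giving 5.64°C.
From 2200 m to 4200 m (saturated): cools by 7 × 2 = 14°C, giving -8.36°C.
From 4200 m to 700 m (dry descent): warms by 9.8 × 3.5 = 34.3°C, giving 25.94°C.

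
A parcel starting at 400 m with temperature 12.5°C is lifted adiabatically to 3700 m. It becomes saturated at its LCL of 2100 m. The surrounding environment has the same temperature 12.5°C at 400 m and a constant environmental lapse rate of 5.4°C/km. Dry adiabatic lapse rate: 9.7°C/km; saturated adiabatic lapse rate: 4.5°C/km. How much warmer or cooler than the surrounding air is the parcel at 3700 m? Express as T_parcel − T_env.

Parcel:
  Dry to 2100 m: -9.7 × 1.7 km = -16.49°C, so T = -3.99°C.
  Saturated to 3700 m: -4.5 × 1.6 km = -7.2°C, so T = -11.19°C.
Environment:
  Environment to 3700 m: -5.4 × 3.3 km = -17.82°C, so T = -5.32°C.
T_parcel − T_env = -11.19 − (-5.32) = -5.87°C

-5.87°C (parcel cooler than environment)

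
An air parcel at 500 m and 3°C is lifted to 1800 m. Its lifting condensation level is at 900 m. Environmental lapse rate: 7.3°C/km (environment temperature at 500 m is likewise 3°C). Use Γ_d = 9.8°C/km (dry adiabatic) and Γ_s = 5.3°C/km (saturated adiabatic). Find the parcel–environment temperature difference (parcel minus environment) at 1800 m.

+0.8°C (parcel warmer than environment)

Parcel:
  500–900 m, dry: Δz = 0.4 km ⇒ ΔT = -3.92°C; T = -0.92°C
  900–1800 m, saturated: Δz = 0.9 km ⇒ ΔT = -4.77°C; T = -5.69°C
Environment:
  500–1800 m, environment: Δz = 1.3 km ⇒ ΔT = -9.49°C; T = -6.49°C
T_parcel − T_env = -5.69 − (-6.49) = +0.8°C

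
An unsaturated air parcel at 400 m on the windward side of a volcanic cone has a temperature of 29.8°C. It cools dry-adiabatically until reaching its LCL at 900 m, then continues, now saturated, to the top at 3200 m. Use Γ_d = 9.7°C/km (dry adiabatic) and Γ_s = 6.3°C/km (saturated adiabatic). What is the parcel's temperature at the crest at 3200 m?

10.46°C

400–900 m, dry: Δz = 0.5 km ⇒ ΔT = -4.85°C; T = 24.95°C
900–3200 m, saturated: Δz = 2.3 km ⇒ ΔT = -14.49°C; T = 10.46°C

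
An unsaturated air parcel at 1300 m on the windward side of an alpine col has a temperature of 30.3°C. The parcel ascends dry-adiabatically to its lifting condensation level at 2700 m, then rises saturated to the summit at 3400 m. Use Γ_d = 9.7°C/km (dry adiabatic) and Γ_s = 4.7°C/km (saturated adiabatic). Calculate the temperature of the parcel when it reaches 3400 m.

1300–2700 m, dry: Δz = 1.4 km ⇒ ΔT = -13.58°C; T = 16.72°C
2700–3400 m, saturated: Δz = 0.7 km ⇒ ΔT = -3.29°C; T = 13.43°C

13.43°C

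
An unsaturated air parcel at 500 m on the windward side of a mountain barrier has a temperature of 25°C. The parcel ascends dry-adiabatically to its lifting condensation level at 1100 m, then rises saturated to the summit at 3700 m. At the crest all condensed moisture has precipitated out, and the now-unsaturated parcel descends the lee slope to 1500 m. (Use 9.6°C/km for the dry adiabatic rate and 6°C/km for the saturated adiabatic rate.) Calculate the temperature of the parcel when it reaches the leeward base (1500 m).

500–1100 m, dry: Δz = 0.6 km ⇒ ΔT = -5.76°C; T = 19.24°C
1100–3700 m, saturated: Δz = 2.6 km ⇒ ΔT = -15.6°C; T = 3.64°C
3700–1500 m, dry descent: Δz = 2.2 km ⇒ ΔT = +21.12°C; T = 24.76°C

24.76°C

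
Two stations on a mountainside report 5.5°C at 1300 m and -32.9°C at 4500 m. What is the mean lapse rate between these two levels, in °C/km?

Γ = −ΔT/Δz = (5.5 − (-32.9)) / (4500 − 1300) m
  = 38.4°C / 3.2 km = 12°C/km

12°C/km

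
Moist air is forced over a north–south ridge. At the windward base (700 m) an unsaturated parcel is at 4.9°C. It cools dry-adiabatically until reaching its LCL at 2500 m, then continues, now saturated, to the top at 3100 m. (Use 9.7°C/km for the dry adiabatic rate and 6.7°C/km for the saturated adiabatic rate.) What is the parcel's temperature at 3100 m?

-16.58°C

Dry to 2500 m: -9.7 × 1.8 km = -17.46°C, so T = -12.56°C.
Saturated to 3100 m: -6.7 × 0.6 km = -4.02°C, so T = -16.58°C.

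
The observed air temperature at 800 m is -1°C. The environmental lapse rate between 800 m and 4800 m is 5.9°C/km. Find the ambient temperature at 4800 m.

Environmental to 4800 m: -5.9 × 4 km = -23.6°C, so T = -24.6°C.

-24.6°C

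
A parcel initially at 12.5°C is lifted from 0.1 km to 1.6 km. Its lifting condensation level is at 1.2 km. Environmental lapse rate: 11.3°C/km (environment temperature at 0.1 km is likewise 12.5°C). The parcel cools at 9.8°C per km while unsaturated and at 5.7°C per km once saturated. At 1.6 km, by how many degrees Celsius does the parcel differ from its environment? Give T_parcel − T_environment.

+3.89°C (parcel warmer than environment)

Parcel:
  100 → 1200 m (dry, 9.8°C/km): ΔT = -9.8 × 1.1 = -10.78°C → T = 1.72°C
  1200 → 1600 m (saturated, 5.7°C/km): ΔT = -5.7 × 0.4 = -2.28°C → T = -0.56°C
Environment:
  100 → 1600 m (environment, 11.3°C/km): ΔT = -11.3 × 1.5 = -16.95°C → T = -4.45°C
T_parcel − T_env = -0.56 − (-4.45) = +3.89°C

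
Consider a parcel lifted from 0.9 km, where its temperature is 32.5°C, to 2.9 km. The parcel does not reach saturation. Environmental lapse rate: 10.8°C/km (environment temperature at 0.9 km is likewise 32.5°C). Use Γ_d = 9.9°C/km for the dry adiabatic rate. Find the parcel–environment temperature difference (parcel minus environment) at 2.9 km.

+1.8°C (parcel warmer than environment)

Parcel:
  900 → 2900 m (dry, 9.9°C/km): ΔT = -9.9 × 2 = -19.8°C → T = 12.7°C
Environment:
  900 → 2900 m (environment, 10.8°C/km): ΔT = -10.8 × 2 = -21.6°C → T = 10.9°C
T_parcel − T_env = 12.7 − 10.9 = +1.8°C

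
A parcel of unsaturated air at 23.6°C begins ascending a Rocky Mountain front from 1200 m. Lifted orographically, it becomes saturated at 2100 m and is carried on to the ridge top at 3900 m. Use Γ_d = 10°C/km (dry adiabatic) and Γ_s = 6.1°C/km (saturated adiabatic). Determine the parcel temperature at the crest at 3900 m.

1200 → 2100 m (dry, 10°C/km): ΔT = -10 × 0.9 = -9°C → T = 14.6°C
2100 → 3900 m (saturated, 6.1°C/km): ΔT = -6.1 × 1.8 = -10.98°C → T = 3.62°C

3.62°C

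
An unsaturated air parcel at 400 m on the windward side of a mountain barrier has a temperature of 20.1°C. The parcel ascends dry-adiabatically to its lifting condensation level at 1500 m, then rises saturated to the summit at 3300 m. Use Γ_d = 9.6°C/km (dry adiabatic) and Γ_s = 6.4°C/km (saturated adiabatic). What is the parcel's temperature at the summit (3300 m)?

400–1500 m, dry: Δz = 1.1 km ⇒ ΔT = -10.56°C; T = 9.54°C
1500–3300 m, saturated: Δz = 1.8 km ⇒ ΔT = -11.52°C; T = -1.98°C

-1.98°C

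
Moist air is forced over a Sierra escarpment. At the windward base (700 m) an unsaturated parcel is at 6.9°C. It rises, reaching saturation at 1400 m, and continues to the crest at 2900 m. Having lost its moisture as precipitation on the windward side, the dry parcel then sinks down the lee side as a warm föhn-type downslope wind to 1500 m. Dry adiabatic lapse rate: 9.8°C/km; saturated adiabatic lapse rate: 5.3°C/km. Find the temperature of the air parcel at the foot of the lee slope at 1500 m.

Dry to 1400 m: -9.8 × 0.7 km = -6.86°C, so T = 0.04°C.
Saturated to 2900 m: -5.3 × 1.5 km = -7.95°C, so T = -7.91°C.
Dry descent to 1500 m: +9.8 × 1.4 km = +13.72°C, so T = 5.81°C.

5.81°C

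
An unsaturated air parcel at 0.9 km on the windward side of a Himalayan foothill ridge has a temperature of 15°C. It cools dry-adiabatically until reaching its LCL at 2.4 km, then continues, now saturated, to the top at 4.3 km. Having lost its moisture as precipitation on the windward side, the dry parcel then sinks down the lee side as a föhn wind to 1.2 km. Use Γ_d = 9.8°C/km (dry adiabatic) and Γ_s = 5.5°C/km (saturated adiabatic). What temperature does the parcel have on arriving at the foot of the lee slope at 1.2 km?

20.23°C

From 900 m to 2400 m (dry): cools by 9.8 × 1.5 = 14.7°C, giving 0.3°C.
From 2400 m to 4300 m (saturated): cools by 5.5 × 1.9 = 10.45°C, giving -10.15°C.
From 4300 m to 1200 m (dry descent): warms by 9.8 × 3.1 = 30.38°C, giving 20.23°C.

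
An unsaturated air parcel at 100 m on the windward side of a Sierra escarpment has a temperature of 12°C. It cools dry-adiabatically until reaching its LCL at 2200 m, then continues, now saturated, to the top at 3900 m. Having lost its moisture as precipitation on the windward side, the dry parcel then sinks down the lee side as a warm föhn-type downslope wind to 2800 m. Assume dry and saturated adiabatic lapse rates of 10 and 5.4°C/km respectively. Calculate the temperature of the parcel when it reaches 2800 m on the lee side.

Dry to 2200 m: -10 × 2.1 km = -21°C, so T = -9°C.
Saturated to 3900 m: -5.4 × 1.7 km = -9.18°C, so T = -18.18°C.
Dry descent to 2800 m: +10 × 1.1 km = +11°C, so T = -7.18°C.

-7.18°C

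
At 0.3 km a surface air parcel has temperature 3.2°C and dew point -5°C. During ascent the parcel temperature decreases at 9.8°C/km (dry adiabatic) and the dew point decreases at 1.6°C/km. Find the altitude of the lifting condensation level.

1.3 km

T and T_d converge at 9.8 − 1.6 = 8.2°C per km
Height above start = (3.2 − (-5)) / 8.2 = 1 km
LCL altitude = 300 m + 1000 m = 1300 m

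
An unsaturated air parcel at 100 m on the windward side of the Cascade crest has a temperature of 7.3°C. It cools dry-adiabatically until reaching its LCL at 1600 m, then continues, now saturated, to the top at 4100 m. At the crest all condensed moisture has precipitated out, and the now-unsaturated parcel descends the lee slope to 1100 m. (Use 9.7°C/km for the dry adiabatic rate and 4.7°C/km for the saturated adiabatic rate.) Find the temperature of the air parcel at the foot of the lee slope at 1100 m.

From 100 m to 1600 m (dry): cools by 9.7 × 1.5 = 14.55°C, giving -7.25°C.
From 1600 m to 4100 m (saturated): cools by 4.7 × 2.5 = 11.75°C, giving -19°C.
From 4100 m to 1100 m (dry descent): warms by 9.7 × 3 = 29.1°C, giving 10.1°C.

10.1°C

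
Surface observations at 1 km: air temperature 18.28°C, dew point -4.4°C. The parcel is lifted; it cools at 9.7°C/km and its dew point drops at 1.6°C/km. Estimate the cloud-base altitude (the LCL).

T and T_d converge at 9.7 − 1.6 = 8.1°C per km
Height above start = (18.28 − (-4.4)) / 8.1 = 2.8 km
LCL altitude = 1000 m + 2800 m = 3800 m

3.8 km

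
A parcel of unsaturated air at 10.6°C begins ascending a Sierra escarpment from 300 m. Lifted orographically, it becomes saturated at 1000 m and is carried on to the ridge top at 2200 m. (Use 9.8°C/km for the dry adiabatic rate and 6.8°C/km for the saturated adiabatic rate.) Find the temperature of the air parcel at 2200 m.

From 300 m to 1000 m (dry): cools by 9.8 × 0.7 = 6.86°C, giving 3.74°C.
From 1000 m to 2200 m (saturated): cools by 6.8 × 1.2 = 8.16°C, giving -4.42°C.

-4.42°C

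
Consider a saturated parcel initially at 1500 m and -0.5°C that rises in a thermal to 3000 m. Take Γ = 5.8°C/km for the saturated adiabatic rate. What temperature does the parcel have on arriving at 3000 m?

-9.2°C

1500 → 3000 m (saturated adiabatic, 5.8°C/km): ΔT = -5.8 × 1.5 = -8.7°C → T = -9.2°C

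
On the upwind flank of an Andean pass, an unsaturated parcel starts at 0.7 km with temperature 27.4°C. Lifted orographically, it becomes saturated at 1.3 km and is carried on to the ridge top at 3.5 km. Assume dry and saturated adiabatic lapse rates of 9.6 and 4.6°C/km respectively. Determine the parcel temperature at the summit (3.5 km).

700 → 1300 m (dry, 9.6°C/km): ΔT = -9.6 × 0.6 = -5.76°C → T = 21.64°C
1300 → 3500 m (saturated, 4.6°C/km): ΔT = -4.6 × 2.2 = -10.12°C → T = 11.52°C

11.52°C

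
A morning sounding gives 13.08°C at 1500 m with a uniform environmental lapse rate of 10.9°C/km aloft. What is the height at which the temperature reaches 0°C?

2700 m

Height above start = (13.08 − 0) / 10.9 = 1.2 km
Altitude = 1500 m + 1200 m = 2700 m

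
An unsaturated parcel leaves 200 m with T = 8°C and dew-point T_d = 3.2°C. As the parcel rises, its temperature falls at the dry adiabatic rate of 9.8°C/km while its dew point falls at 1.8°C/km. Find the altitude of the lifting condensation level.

800 m

T and T_d converge at 9.8 − 1.8 = 8°C per km
Height above start = (8 − 3.2) / 8 = 0.6 km
LCL altitude = 200 m + 600 m = 800 m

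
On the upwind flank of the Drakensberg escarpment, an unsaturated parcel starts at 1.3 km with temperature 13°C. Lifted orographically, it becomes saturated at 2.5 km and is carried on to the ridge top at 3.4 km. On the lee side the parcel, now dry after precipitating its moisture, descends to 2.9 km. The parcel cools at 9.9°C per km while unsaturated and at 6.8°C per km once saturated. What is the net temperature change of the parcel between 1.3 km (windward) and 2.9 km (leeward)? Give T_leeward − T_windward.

-13.05°C

Dry to 2500 m: -9.9 × 1.2 km = -11.88°C, so T = 1.12°C.
Saturated to 3400 m: -6.8 × 0.9 km = -6.12°C, so T = -5°C.
Dry descent to 2900 m: +9.9 × 0.5 km = +4.95°C, so T = -0.05°C.
Net change vs windward start: -0.05 − 13 = -13.05°C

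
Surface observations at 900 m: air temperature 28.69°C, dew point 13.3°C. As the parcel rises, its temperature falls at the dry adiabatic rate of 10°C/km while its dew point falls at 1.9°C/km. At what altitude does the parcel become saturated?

2800 m

T and T_d converge at 10 − 1.9 = 8.1°C per km
Height above start = (28.69 − 13.3) / 8.1 = 1.9 km
LCL altitude = 900 m + 1900 m = 2800 m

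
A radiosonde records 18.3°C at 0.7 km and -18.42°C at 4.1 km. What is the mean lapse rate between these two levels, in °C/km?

Γ = −ΔT/Δz = (18.3 − (-18.42)) / (4100 − 700) m
  = 36.72°C / 3.4 km = 10.8°C/km

10.8°C/km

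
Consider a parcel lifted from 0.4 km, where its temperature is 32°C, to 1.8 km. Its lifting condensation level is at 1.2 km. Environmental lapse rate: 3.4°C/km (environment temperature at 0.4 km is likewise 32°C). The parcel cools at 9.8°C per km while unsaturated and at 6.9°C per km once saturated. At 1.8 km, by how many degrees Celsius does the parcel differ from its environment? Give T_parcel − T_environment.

Parcel:
  From 400 m to 1200 m (dry): cools by 9.8 × 0.8 = 7.84°C, giving 24.16°C.
  From 1200 m to 1800 m (saturated): cools by 6.9 × 0.6 = 4.14°C, giving 20.02°C.
Environment:
  From 400 m to 1800 m (environment): cools by 3.4 × 1.4 = 4.76°C, giving 27.24°C.
T_parcel − T_env = 20.02 − 27.24 = -7.22°C

-7.22°C (parcel cooler than environment)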